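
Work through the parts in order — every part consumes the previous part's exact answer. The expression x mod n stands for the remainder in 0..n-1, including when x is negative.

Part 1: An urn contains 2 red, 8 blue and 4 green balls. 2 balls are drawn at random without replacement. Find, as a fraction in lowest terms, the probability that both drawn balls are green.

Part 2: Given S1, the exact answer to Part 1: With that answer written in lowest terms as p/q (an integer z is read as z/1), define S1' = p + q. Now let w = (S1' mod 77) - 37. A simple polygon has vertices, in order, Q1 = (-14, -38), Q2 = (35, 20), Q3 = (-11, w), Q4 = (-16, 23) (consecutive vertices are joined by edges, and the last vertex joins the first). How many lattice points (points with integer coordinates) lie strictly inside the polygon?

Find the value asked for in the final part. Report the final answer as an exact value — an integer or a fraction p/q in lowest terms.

537

Part 1: total draws C(14,2) = 91; favorable C(4,2) = 6; P = 6/91; answer 6/91
Part 2: S1 = 6/91; threaded value p + q = 97; w = -17; cross terms: (-14*20 - 35*-38)=1050, (35*-17 - -11*20)=-375, (-11*23 - -16*-17)=-525, (-16*-38 - -14*23)=930; twice the area = |1080| = 1080; area = 540; boundary points = 1 + 1 + 5 + 1 = 8; strictly interior points = area - boundary/2 + 1 = 537; answer 537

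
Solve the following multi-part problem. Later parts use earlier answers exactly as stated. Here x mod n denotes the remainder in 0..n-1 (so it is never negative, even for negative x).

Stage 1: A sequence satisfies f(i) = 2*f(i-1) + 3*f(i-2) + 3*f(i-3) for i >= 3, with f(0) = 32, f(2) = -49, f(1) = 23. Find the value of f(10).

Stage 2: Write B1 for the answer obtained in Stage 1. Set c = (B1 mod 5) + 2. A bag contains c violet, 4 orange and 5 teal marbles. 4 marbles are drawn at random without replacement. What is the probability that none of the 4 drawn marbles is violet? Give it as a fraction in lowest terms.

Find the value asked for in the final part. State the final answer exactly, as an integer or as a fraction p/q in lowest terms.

Stage 1: f(3) = 2*(-49) + 3*(23) + 3*(32) = 67; iterating: f(3)=67, f(4)=56, f(5)=166, f(6)=701, f(7)=2068, f(8)=6737, f(9)=21781, f(10)=69977; answer 69977
Stage 2: B1 = 69977; c = 4; total draws C(13,4) = 715; favorable C(9,4) = 126; P = 126/715; answer 126/715

126/715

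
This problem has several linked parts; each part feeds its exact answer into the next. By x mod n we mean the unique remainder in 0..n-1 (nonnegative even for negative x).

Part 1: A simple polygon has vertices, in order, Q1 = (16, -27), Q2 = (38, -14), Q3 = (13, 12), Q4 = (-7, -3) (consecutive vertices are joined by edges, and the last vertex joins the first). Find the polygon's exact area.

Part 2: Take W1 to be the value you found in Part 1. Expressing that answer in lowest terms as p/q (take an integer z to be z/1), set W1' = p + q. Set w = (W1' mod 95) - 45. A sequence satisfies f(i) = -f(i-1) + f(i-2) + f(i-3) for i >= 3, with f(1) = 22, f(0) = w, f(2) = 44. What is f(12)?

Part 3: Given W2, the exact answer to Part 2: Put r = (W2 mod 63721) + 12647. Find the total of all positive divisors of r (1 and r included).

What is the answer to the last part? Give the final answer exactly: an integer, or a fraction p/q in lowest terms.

Part 1: cross terms: (16*-14 - 38*-27)=802, (38*12 - 13*-14)=638, (13*-3 - -7*12)=45, (-7*-27 - 16*-3)=237; twice the area = |1722| = 1722; area = 861; answer 861
Part 2: W1 = 861; threaded value p + q = 862; w = -38; f(3) = -1*(44) + 1*(22) + 1*(-38) = -60; iterating: f(3)=-60, f(4)=126, f(5)=-142, f(6)=208, f(7)=-224, f(8)=290, f(9)=-306, f(10)=372, f(11)=-388, f(12)=454; answer 454
Part 3: W2 = 454; r = 13101; 13101 = 3 * 11 * 397; sigma = (1 + 3) * (1 + 11) * (1 + 397) = 4 * 12 * 398 = 19104; answer 19104

19104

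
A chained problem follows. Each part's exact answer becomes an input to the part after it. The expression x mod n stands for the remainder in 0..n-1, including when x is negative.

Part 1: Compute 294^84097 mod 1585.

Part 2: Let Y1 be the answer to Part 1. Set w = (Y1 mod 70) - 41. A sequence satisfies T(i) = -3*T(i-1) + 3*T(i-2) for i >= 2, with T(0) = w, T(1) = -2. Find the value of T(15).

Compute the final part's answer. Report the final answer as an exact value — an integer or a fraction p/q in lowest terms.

Part 1: squarings mod 1585: 294^1=294, 294^2=846, 294^4=881, 294^8=1096, 294^16=1371, 294^32=1416, 294^64=31, 294^128=961, 294^256=1051, 294^512=1441, 294^1024=131, 294^2048=1311, 294^4096=581, 294^8192=1541, 294^16384=351, 294^32768=1156, 294^65536=181; 294^84097 = 294^1 * 294^128 * 294^2048 * 294^16384 * 294^65536 = 1574 (mod 1585); answer 1574
Part 2: Y1 = 1574; w = -7; T(2) = -3*(-2) + 3*(-7) = -15; iterating: T(2)=-15, T(3)=39, T(4)=-162, T(5)=603, T(6)=-2295, T(7)=8694, T(8)=-32967, T(9)=124983, T(10)=-473850, T(11)=1796499, T(12)=-6811047, T(13)=25822638, T(14)=-97901055, T(15)=371171079; answer 371171079

371171079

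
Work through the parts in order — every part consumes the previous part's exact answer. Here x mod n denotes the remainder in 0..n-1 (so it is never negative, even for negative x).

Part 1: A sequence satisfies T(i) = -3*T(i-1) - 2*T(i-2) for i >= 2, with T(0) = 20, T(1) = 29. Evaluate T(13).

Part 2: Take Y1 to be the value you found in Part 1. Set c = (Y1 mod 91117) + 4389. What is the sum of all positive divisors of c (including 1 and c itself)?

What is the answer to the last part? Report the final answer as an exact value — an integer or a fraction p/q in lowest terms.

86688

Part 1: T(2) = -3*(29) - 2*(20) = -127; iterating: T(2)=-127, T(3)=323, T(4)=-715, T(5)=1499, T(6)=-3067, T(7)=6203, T(8)=-12475, T(9)=25019, T(10)=-50107, T(11)=100283, T(12)=-200635, T(13)=401339; answer 401339
Part 2: Y1 = 401339; c = 41260; 41260 = 2^2 * 5 * 2063; sigma = (1 + 2 + 4) * (1 + 5) * (1 + 2063) = 7 * 6 * 2064 = 86688; answer 86688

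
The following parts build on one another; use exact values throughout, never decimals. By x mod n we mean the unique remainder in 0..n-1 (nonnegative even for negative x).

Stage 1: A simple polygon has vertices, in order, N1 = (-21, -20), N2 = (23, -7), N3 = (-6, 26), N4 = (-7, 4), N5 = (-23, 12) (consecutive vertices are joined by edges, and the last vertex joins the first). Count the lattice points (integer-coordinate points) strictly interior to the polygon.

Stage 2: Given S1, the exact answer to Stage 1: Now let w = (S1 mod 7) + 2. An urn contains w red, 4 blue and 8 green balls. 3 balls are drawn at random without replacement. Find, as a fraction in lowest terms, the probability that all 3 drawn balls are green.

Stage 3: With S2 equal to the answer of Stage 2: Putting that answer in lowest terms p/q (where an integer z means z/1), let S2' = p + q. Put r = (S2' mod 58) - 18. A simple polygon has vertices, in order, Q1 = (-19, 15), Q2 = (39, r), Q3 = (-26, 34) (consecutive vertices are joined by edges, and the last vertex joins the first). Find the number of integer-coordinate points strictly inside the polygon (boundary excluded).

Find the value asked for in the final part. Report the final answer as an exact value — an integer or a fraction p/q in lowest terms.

487

Stage 1: cross terms: (-21*-7 - 23*-20)=607, (23*26 - -6*-7)=556, (-6*4 - -7*26)=158, (-7*12 - -23*4)=8, (-23*-20 - -21*12)=712; twice the area = |2041| = 2041; area = 2041/2; boundary points = 1 + 1 + 1 + 8 + 2 = 13; strictly interior points = area - boundary/2 + 1 = 1015; answer 1015
Stage 2: S1 = 1015; w = 2; total draws C(14,3) = 364; favorable C(8,3) = 56; P = 2/13; answer 2/13
Stage 3: S2 = 2/13; threaded value p + q = 15; r = -3; cross terms: (-19*-3 - 39*15)=-528, (39*34 - -26*-3)=1248, (-26*15 - -19*34)=256; twice the area = |976| = 976; area = 488; boundary points = 2 + 1 + 1 = 4; strictly interior points = area - boundary/2 + 1 = 487; answer 487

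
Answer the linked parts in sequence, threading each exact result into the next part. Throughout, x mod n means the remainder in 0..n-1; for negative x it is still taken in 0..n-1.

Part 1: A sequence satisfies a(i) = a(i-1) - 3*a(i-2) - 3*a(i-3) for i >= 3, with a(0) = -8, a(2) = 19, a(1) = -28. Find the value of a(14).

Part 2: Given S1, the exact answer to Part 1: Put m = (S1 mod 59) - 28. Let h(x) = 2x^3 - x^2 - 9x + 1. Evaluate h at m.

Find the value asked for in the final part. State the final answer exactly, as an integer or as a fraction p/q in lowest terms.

-229

Part 1: a(3) = 1*(19) - 3*(-28) - 3*(-8) = 127; iterating: a(3)=127, a(4)=154, a(5)=-284, a(6)=-1127, a(7)=-737, a(8)=3496, a(9)=9088, a(10)=811, a(11)=-36941, a(12)=-66638, a(13)=41752, a(14)=352489; answer 352489
Part 2: S1 = 352489; m = -5; 2*(-5)^3 - 1*(-5)^2 - 9*(-5)^1 + 1 = (-250) + (-25) + (45) + (1) = -229; answer -229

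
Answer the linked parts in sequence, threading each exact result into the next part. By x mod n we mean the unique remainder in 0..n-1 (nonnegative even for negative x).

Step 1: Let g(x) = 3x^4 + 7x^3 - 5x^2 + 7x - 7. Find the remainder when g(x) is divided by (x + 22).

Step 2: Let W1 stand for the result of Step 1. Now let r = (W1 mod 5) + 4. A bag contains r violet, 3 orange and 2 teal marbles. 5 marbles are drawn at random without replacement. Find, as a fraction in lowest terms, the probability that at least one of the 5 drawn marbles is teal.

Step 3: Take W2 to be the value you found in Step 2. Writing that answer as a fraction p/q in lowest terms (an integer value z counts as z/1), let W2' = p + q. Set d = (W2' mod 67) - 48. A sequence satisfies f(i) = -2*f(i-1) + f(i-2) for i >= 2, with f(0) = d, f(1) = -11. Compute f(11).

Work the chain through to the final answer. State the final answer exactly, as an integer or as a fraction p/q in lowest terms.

12945

Step 1: remainder = value at the root: 3*(-22)^4 + 7*(-22)^3 - 5*(-22)^2 + 7*(-22)^1 - 7 = (702768) + (-74536) + (-2420) + (-154) + (-7) = 625651; answer 625651
Step 2: W1 = 625651; r = 5; total draws C(10,5) = 252; complement C(8,5) = 56; favorable 252 - 56 = 196; P = 7/9; answer 7/9
Step 3: W2 = 7/9; threaded value p + q = 16; d = -32; f(2) = -2*(-11) + 1*(-32) = -10; iterating: f(2)=-10, f(3)=9, f(4)=-28, f(5)=65, f(6)=-158, f(7)=381, f(8)=-920, f(9)=2221, f(10)=-5362, f(11)=12945; answer 12945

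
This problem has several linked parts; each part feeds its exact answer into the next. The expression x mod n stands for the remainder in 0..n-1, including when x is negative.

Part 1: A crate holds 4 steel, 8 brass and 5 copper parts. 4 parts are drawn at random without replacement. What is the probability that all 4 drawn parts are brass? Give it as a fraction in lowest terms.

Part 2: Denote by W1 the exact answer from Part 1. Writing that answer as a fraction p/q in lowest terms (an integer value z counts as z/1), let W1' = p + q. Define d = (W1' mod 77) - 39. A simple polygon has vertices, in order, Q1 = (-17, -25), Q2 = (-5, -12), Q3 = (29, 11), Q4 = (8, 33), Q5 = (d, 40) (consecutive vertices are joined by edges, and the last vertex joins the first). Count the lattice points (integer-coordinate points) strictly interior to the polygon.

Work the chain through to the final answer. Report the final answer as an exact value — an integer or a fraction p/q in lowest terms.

Part 1: total draws C(17,4) = 2380; favorable C(8,4) = 70; P = 1/34; answer 1/34
Part 2: W1 = 1/34; threaded value p + q = 35; d = -4; cross terms: (-17*-12 - -5*-25)=79, (-5*11 - 29*-12)=293, (29*33 - 8*11)=869, (8*40 - -4*33)=452, (-4*-25 - -17*40)=780; twice the area = |2473| = 2473; area = 2473/2; boundary points = 1 + 1 + 1 + 1 + 13 = 17; strictly interior points = area - boundary/2 + 1 = 1229; answer 1229

1229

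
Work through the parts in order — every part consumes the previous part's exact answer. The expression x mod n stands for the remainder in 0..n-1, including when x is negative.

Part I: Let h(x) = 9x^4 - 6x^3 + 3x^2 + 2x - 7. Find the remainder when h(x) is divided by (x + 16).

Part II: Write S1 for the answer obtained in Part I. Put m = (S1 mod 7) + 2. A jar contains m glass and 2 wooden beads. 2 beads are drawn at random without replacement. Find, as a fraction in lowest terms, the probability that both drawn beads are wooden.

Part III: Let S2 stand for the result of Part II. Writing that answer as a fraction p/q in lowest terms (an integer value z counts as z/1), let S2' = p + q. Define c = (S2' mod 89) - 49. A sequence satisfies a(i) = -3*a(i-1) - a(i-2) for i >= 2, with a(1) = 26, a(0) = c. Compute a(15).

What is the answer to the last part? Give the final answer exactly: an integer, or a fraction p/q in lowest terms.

Part I: remainder = value at the root: 9*(-16)^4 - 6*(-16)^3 + 3*(-16)^2 + 2*(-16)^1 - 7 = (589824) + (24576) + (768) + (-32) + (-7) = 615129; answer 615129
Part II: S1 = 615129; m = 6; total draws C(8,2) = 28; favorable C(2,2) = 1; P = 1/28; answer 1/28
Part III: S2 = 1/28; threaded value p + q = 29; c = -20; a(2) = -3*(26) - 1*(-20) = -58; iterating: a(2)=-58, a(3)=148, a(4)=-386, a(5)=1010, a(6)=-2644, a(7)=6922, a(8)=-18122, a(9)=47444, a(10)=-124210, a(11)=325186, a(12)=-851348, a(13)=2228858, a(14)=-5835226, a(15)=15276820; answer 15276820

15276820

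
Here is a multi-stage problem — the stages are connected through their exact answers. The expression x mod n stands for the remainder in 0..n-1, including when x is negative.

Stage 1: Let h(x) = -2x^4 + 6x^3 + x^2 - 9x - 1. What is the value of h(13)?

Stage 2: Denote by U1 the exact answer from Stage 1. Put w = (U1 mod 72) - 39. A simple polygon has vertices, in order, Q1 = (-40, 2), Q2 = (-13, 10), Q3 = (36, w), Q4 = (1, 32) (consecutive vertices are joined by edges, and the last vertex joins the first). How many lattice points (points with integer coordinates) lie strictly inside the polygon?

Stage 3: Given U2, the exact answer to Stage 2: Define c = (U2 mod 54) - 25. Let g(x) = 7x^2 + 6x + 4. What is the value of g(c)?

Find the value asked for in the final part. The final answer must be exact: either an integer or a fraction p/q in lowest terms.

1460

Stage 1: -2*(13)^4 + 6*(13)^3 + 1*(13)^2 - 9*(13)^1 - 1 = (-57122) + (13182) + (169) + (-117) + (-1) = -43889; answer -43889
Stage 2: U1 = -43889; w = -8; cross terms: (-40*10 - -13*2)=-374, (-13*-8 - 36*10)=-256, (36*32 - 1*-8)=1160, (1*2 - -40*32)=1282; twice the area = |1812| = 1812; area = 906; boundary points = 1 + 1 + 5 + 1 = 8; strictly interior points = area - boundary/2 + 1 = 903; answer 903
Stage 3: U2 = 903; c = 14; 7*(14)^2 + 6*(14)^1 + 4 = (1372) + (84) + (4) = 1460; answer 1460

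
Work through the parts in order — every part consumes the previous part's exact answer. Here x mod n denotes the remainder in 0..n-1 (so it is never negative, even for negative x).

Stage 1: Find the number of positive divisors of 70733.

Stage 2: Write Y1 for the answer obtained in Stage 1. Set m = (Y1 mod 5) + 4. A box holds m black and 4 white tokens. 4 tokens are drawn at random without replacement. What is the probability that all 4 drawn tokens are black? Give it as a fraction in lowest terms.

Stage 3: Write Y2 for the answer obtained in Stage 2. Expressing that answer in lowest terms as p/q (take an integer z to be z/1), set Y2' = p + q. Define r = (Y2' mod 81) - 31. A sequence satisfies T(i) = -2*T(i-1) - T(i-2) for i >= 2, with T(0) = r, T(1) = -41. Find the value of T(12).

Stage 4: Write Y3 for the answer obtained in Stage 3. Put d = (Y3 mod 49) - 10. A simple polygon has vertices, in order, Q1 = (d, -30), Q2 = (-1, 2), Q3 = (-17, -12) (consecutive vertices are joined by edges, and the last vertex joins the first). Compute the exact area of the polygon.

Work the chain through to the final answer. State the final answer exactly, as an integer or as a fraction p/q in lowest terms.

473

Stage 1: 70733 = 13 * 5441; number of divisors = (1+1) * (1+1) = 4; answer 4
Stage 2: Y1 = 4; m = 8; total draws C(12,4) = 495; favorable C(8,4) = 70; P = 14/99; answer 14/99
Stage 3: Y2 = 14/99; threaded value p + q = 113; r = 1; T(2) = -2*(-41) - 1*(1) = 81; iterating: T(2)=81, T(3)=-121, T(4)=161, T(5)=-201, T(6)=241, T(7)=-281, T(8)=321, T(9)=-361, T(10)=401, T(11)=-441, T(12)=481; answer 481
Stage 4: Y3 = 481; d = 30; cross terms: (30*2 - -1*-30)=30, (-1*-12 - -17*2)=46, (-17*-30 - 30*-12)=870; twice the area = |946| = 946; area = 473; answer 473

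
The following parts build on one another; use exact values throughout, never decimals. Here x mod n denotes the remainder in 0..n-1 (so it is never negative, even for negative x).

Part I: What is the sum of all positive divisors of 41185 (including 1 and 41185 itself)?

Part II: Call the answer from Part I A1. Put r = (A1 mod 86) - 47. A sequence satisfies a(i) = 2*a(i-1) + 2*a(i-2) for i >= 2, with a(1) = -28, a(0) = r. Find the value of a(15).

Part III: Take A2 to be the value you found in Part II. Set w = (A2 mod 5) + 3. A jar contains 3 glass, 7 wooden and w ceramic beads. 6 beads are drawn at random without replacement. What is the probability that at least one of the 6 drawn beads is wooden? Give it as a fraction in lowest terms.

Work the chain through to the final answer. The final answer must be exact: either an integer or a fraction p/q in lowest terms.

Part I: 41185 = 5 * 8237; sigma = (1 + 5) * (1 + 8237) = 6 * 8238 = 49428; answer 49428
Part II: A1 = 49428; r = 17; a(2) = 2*(-28) + 2*(17) = -22; iterating: a(2)=-22, a(3)=-100, a(4)=-244, a(5)=-688, a(6)=-1864, a(7)=-5104, a(8)=-13936, a(9)=-38080, a(10)=-104032, a(11)=-284224, a(12)=-776512, a(13)=-2121472, a(14)=-5795968, a(15)=-15834880; answer -15834880
Part III: A2 = -15834880; w = 3; total draws C(13,6) = 1716; complement C(6,6) = 1; favorable 1716 - 1 = 1715; P = 1715/1716; answer 1715/1716

1715/1716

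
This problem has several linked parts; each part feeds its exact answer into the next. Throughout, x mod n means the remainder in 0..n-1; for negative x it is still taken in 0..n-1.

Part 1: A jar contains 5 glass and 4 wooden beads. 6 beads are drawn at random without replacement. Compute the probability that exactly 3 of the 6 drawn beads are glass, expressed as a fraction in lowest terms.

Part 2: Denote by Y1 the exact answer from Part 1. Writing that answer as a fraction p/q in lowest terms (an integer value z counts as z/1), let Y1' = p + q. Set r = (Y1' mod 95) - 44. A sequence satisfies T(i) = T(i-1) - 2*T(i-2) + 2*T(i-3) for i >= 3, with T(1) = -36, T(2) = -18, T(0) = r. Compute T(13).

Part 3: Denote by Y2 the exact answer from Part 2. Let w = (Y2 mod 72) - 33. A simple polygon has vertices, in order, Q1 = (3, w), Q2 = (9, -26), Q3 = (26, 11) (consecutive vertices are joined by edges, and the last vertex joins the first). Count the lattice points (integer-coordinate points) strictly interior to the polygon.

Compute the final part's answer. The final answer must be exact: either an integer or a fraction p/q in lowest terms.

Part 1: total draws C(9,6) = 84; favorable C(5,3)*C(4,3) = 40; P = 10/21; answer 10/21
Part 2: Y1 = 10/21; threaded value p + q = 31; r = -13; T(3) = 1*(-18) - 2*(-36) + 2*(-13) = 28; iterating: T(3)=28, T(4)=-8, T(5)=-100, T(6)=-28, T(7)=156, T(8)=12, T(9)=-356, T(10)=-68, T(11)=668, T(12)=92, T(13)=-1380; answer -1380
Part 3: Y2 = -1380; w = 27; cross terms: (3*-26 - 9*27)=-321, (9*11 - 26*-26)=775, (26*27 - 3*11)=669; twice the area = |1123| = 1123; area = 1123/2; boundary points = 1 + 1 + 1 = 3; strictly interior points = area - boundary/2 + 1 = 561; answer 561

561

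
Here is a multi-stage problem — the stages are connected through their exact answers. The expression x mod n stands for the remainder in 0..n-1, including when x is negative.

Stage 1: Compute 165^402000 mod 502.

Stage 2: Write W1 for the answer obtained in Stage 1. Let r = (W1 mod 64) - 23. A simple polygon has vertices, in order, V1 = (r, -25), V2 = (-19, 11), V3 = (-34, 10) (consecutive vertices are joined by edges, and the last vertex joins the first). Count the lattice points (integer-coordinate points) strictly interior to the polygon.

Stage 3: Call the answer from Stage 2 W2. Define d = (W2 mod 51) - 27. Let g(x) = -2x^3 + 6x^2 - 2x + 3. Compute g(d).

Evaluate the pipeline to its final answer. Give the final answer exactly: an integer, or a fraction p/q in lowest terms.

Stage 1: squarings mod 502: 165^1=165, 165^2=117, 165^4=135, 165^8=153, 165^16=317, 165^32=89, 165^64=391, 165^128=273, 165^256=233, 165^512=73, 165^1024=309, 165^2048=101, 165^4096=161, 165^8192=319, 165^16384=357, 165^32768=443, 165^65536=469, 165^131072=85, 165^262144=197; 165^402000 = 165^16 * 165^64 * 165^512 * 165^8192 * 165^131072 * 165^262144 = 1 (mod 502); answer 1
Stage 2: W1 = 1; r = -22; cross terms: (-22*11 - -19*-25)=-717, (-19*10 - -34*11)=184, (-34*-25 - -22*10)=1070; twice the area = |537| = 537; area = 537/2; boundary points = 3 + 1 + 1 = 5; strictly interior points = area - boundary/2 + 1 = 267; answer 267
Stage 3: W2 = 267; d = -15; -2*(-15)^3 + 6*(-15)^2 - 2*(-15)^1 + 3 = (6750) + (1350) + (30) + (3) = 8133; answer 8133

8133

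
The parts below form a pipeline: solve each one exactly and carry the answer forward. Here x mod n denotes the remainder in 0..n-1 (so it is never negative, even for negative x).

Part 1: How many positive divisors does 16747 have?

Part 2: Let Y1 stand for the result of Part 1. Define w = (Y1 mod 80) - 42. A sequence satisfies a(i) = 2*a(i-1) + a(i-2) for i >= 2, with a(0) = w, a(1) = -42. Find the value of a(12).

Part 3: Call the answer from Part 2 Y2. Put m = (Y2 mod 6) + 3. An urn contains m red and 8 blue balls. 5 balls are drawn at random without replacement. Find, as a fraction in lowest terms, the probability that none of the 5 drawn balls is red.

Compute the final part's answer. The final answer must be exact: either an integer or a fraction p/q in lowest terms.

Part 1: 16747 is prime, so its only divisors are 1 and 16747; count = 2; answer 2
Part 2: Y1 = 2; w = -40; a(2) = 2*(-42) + 1*(-40) = -124; iterating: a(2)=-124, a(3)=-290, a(4)=-704, a(5)=-1698, a(6)=-4100, a(7)=-9898, a(8)=-23896, a(9)=-57690, a(10)=-139276, a(11)=-336242, a(12)=-811760; answer -811760
Part 3: Y2 = -811760; m = 7; total draws C(15,5) = 3003; favorable C(8,5) = 56; P = 8/429; answer 8/429

8/429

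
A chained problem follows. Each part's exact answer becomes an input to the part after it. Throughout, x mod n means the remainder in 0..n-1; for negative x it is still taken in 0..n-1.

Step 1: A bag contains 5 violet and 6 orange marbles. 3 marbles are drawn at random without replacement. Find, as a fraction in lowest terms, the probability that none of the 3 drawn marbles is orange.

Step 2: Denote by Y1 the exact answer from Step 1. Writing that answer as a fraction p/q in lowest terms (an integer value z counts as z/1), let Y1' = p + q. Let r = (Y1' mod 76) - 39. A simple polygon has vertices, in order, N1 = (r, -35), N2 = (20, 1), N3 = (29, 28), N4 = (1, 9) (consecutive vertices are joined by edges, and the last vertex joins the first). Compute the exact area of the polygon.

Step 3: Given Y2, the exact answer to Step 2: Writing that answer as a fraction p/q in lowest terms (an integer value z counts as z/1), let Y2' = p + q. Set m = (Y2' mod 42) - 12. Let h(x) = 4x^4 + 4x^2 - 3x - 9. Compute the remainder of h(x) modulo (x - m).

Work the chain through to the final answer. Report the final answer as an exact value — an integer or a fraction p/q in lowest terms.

Step 1: total draws C(11,3) = 165; favorable C(5,3) = 10; P = 2/33; answer 2/33
Step 2: Y1 = 2/33; threaded value p + q = 35; r = -4; cross terms: (-4*1 - 20*-35)=696, (20*28 - 29*1)=531, (29*9 - 1*28)=233, (1*-35 - -4*9)=1; twice the area = |1461| = 1461; area = 1461/2; answer 1461/2
Step 3: Y2 = 1461/2; threaded value p + q = 1463; m = 23; remainder = value at the root: 4*(23)^4 + 4*(23)^2 - 3*(23)^1 - 9 = (1119364) + (2116) + (-69) + (-9) = 1121402; answer 1121402

1121402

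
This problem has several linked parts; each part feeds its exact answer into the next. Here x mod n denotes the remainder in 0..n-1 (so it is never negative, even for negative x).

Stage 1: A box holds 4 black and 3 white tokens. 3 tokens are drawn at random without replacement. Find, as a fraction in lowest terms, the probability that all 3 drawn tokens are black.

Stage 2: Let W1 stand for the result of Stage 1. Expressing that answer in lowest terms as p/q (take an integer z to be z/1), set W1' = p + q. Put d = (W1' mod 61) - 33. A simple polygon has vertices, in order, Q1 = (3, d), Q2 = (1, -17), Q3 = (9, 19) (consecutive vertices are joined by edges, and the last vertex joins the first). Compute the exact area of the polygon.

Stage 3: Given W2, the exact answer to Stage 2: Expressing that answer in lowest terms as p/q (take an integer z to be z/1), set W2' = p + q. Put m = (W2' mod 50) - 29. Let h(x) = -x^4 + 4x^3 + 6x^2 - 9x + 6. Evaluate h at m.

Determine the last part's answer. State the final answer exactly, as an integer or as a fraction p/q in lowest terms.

Stage 1: total draws C(7,3) = 35; favorable C(4,3) = 4; P = 4/35; answer 4/35
Stage 2: W1 = 4/35; threaded value p + q = 39; d = 6; cross terms: (3*-17 - 1*6)=-57, (1*19 - 9*-17)=172, (9*6 - 3*19)=-3; twice the area = |112| = 112; area = 56; answer 56
Stage 3: W2 = 56; threaded value p + q = 57; m = -22; -1*(-22)^4 + 4*(-22)^3 + 6*(-22)^2 - 9*(-22)^1 + 6 = (-234256) + (-42592) + (2904) + (198) + (6) = -273740; answer -273740

-273740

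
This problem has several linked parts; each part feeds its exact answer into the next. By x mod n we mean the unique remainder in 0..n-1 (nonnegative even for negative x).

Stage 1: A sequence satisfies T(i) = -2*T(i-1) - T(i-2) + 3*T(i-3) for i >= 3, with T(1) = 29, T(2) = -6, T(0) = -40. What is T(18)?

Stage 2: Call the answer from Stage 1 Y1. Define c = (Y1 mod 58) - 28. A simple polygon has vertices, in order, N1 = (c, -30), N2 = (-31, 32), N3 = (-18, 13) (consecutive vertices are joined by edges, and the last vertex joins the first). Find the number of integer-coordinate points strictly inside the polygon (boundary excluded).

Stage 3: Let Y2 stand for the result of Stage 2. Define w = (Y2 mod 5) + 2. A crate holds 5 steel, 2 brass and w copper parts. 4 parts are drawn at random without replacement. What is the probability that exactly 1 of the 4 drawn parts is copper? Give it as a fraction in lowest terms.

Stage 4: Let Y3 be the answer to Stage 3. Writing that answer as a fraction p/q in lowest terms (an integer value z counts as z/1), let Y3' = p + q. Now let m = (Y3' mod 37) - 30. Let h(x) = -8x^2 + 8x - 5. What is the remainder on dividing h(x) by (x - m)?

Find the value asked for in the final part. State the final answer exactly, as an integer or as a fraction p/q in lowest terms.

-453

Stage 1: T(3) = -2*(-6) - 1*(29) + 3*(-40) = -137; iterating: T(3)=-137, T(4)=367, T(5)=-615, T(6)=452, T(7)=812, T(8)=-3921, T(9)=8386, T(10)=-10415, T(11)=681, T(12)=34211, T(13)=-100348, T(14)=168528, T(15)=-134075, T(16)=-201422, T(17)=1042503, T(18)=-2285809; answer -2285809
Stage 2: Y1 = -2285809; c = 1; cross terms: (1*32 - -31*-30)=-898, (-31*13 - -18*32)=173, (-18*-30 - 1*13)=527; twice the area = |-198| = 198; area = 99; boundary points = 2 + 1 + 1 = 4; strictly interior points = area - boundary/2 + 1 = 98; answer 98
Stage 3: Y2 = 98; w = 5; total draws C(12,4) = 495; favorable C(5,1)*C(7,3) = 175; P = 35/99; answer 35/99
Stage 4: Y3 = 35/99; threaded value p + q = 134; m = -7; remainder = value at the root: -8*(-7)^2 + 8*(-7)^1 - 5 = (-392) + (-56) + (-5) = -453; answer -453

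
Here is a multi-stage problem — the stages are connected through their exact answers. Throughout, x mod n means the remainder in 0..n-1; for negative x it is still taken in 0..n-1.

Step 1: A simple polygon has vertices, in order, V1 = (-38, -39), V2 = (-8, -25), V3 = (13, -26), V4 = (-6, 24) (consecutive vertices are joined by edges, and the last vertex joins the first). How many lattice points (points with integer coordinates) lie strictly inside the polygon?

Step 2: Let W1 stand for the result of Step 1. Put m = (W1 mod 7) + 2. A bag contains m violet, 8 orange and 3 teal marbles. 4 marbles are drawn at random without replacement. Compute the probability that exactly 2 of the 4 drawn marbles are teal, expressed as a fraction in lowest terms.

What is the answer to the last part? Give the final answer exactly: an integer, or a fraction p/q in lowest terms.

Step 1: cross terms: (-38*-25 - -8*-39)=638, (-8*-26 - 13*-25)=533, (13*24 - -6*-26)=156, (-6*-39 - -38*24)=1146; twice the area = |2473| = 2473; area = 2473/2; boundary points = 2 + 1 + 1 + 1 = 5; strictly interior points = area - boundary/2 + 1 = 1235; answer 1235
Step 2: W1 = 1235; m = 5; total draws C(16,4) = 1820; favorable C(3,2)*C(13,2) = 234; P = 9/70; answer 9/70

9/70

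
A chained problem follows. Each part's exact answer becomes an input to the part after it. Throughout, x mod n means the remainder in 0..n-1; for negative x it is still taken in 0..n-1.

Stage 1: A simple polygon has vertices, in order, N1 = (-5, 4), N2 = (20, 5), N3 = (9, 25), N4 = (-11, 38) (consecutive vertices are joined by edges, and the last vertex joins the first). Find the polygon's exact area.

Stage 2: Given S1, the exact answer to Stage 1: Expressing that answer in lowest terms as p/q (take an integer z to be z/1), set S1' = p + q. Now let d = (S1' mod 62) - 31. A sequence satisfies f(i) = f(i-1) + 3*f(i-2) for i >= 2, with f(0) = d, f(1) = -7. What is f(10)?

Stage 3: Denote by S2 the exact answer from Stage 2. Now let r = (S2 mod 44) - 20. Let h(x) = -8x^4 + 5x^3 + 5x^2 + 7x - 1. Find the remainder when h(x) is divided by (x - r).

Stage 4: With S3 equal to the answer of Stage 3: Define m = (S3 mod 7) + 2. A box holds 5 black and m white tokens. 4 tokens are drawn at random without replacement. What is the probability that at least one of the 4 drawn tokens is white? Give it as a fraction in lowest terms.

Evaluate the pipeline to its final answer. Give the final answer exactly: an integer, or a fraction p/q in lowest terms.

41/42

Stage 1: cross terms: (-5*5 - 20*4)=-105, (20*25 - 9*5)=455, (9*38 - -11*25)=617, (-11*4 - -5*38)=146; twice the area = |1113| = 1113; area = 1113/2; answer 1113/2
Stage 2: S1 = 1113/2; threaded value p + q = 1115; d = 30; f(2) = 1*(-7) + 3*(30) = 83; iterating: f(2)=83, f(3)=62, f(4)=311, f(5)=497, f(6)=1430, f(7)=2921, f(8)=7211, f(9)=15974, f(10)=37607; answer 37607
Stage 3: S2 = 37607; r = 11; remainder = value at the root: -8*(11)^4 + 5*(11)^3 + 5*(11)^2 + 7*(11)^1 - 1 = (-117128) + (6655) + (605) + (77) + (-1) = -109792; answer -109792
Stage 4: S3 = -109792; m = 5; total draws C(10,4) = 210; complement C(5,4) = 5; favorable 210 - 5 = 205; P = 41/42; answer 41/42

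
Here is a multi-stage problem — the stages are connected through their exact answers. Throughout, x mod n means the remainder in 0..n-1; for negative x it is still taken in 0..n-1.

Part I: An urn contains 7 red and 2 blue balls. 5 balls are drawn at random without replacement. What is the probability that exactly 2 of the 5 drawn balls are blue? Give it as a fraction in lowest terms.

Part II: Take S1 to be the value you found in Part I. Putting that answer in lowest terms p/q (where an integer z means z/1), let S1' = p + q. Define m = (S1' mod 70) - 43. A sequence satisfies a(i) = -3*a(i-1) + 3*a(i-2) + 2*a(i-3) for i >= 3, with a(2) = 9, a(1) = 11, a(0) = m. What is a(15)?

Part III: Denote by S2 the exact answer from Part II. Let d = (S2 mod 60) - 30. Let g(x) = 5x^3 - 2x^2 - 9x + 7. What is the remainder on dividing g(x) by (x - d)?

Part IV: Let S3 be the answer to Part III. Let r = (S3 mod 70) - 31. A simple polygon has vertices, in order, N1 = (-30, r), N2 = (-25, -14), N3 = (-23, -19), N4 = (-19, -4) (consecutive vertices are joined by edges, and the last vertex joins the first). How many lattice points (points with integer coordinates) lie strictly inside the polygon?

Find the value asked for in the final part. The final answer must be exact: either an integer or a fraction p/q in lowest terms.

Part I: total draws C(9,5) = 126; favorable C(2,2)*C(7,3) = 35; P = 5/18; answer 5/18
Part II: S1 = 5/18; threaded value p + q = 23; m = -20; a(3) = -3*(9) + 3*(11) + 2*(-20) = -34; iterating: a(3)=-34, a(4)=151, a(5)=-537, a(6)=1996, a(7)=-7297, a(8)=26805, a(9)=-98314, a(10)=360763, a(11)=-1323621, a(12)=4856524, a(13)=-17818909, a(14)=65379057, a(15)=-239880850; answer -239880850
Part III: S2 = -239880850; d = 20; remainder = value at the root: 5*(20)^3 - 2*(20)^2 - 9*(20)^1 + 7 = (40000) + (-800) + (-180) + (7) = 39027; answer 39027
Part IV: S3 = 39027; r = 6; cross terms: (-30*-14 - -25*6)=570, (-25*-19 - -23*-14)=153, (-23*-4 - -19*-19)=-269, (-19*6 - -30*-4)=-234; twice the area = |220| = 220; area = 110; boundary points = 5 + 1 + 1 + 1 = 8; strictly interior points = area - boundary/2 + 1 = 107; answer 107

107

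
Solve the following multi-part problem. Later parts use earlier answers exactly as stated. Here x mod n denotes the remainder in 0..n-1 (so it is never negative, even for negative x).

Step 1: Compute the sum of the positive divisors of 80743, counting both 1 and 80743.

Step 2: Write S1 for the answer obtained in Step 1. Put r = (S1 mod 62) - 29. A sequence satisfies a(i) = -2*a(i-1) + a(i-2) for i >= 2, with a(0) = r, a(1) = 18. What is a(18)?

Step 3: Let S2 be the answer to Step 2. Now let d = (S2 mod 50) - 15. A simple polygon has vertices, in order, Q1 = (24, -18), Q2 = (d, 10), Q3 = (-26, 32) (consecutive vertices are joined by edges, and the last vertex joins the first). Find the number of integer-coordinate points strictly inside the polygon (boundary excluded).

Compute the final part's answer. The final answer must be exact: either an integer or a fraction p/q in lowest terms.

124

Step 1: 80743 = 13 * 6211; sigma = (1 + 13) * (1 + 6211) = 14 * 6212 = 86968; answer 86968
Step 2: S1 = 86968; r = 15; a(2) = -2*(18) + 1*(15) = -21; iterating: a(2)=-21, a(3)=60, a(4)=-141, a(5)=342, a(6)=-825, a(7)=1992, a(8)=-4809, a(9)=11610, a(10)=-28029, a(11)=67668, a(12)=-163365, a(13)=394398, a(14)=-952161, a(15)=2298720, a(16)=-5549601, a(17)=13397922, a(18)=-32345445; answer -32345445
Step 3: S2 = -32345445; d = -10; cross terms: (24*10 - -10*-18)=60, (-10*32 - -26*10)=-60, (-26*-18 - 24*32)=-300; twice the area = |-300| = 300; area = 150; boundary points = 2 + 2 + 50 = 54; strictly interior points = area - boundary/2 + 1 = 124; answer 124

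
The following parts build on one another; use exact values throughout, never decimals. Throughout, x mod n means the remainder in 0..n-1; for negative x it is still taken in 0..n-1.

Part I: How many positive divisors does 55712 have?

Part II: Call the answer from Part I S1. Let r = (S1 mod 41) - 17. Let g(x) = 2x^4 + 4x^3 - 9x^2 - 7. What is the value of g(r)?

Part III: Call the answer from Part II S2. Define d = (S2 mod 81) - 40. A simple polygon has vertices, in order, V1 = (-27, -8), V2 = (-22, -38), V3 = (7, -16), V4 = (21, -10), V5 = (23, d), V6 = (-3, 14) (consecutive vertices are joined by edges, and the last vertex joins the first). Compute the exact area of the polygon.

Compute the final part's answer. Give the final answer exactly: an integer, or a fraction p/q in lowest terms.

Part I: 55712 = 2^5 * 1741; number of divisors = (5+1) * (1+1) = 12; answer 12
Part II: S1 = 12; r = -5; 2*(-5)^4 + 4*(-5)^3 - 9*(-5)^2 - 7 = (1250) + (-500) + (-225) + (-7) = 518; answer 518
Part III: S2 = 518; d = -8; cross terms: (-27*-38 - -22*-8)=850, (-22*-16 - 7*-38)=618, (7*-10 - 21*-16)=266, (21*-8 - 23*-10)=62, (23*14 - -3*-8)=298, (-3*-8 - -27*14)=402; twice the area = |2496| = 2496; area = 1248; answer 1248

1248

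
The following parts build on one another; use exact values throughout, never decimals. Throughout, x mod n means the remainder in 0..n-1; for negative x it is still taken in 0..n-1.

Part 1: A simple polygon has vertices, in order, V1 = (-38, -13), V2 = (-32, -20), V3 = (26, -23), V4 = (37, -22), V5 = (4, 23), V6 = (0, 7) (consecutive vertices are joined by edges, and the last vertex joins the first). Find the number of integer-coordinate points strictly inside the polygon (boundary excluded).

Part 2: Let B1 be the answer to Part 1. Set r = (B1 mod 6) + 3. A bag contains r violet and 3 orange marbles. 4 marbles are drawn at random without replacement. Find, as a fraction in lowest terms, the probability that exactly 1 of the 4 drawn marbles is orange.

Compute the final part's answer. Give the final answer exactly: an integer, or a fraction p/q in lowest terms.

10/21

Part 1: cross terms: (-38*-20 - -32*-13)=344, (-32*-23 - 26*-20)=1256, (26*-22 - 37*-23)=279, (37*23 - 4*-22)=939, (4*7 - 0*23)=28, (0*-13 - -38*7)=266; twice the area = |3112| = 3112; area = 1556; boundary points = 1 + 1 + 1 + 3 + 4 + 2 = 12; strictly interior points = area - boundary/2 + 1 = 1551; answer 1551
Part 2: B1 = 1551; r = 6; total draws C(9,4) = 126; favorable C(3,1)*C(6,3) = 60; P = 10/21; answer 10/21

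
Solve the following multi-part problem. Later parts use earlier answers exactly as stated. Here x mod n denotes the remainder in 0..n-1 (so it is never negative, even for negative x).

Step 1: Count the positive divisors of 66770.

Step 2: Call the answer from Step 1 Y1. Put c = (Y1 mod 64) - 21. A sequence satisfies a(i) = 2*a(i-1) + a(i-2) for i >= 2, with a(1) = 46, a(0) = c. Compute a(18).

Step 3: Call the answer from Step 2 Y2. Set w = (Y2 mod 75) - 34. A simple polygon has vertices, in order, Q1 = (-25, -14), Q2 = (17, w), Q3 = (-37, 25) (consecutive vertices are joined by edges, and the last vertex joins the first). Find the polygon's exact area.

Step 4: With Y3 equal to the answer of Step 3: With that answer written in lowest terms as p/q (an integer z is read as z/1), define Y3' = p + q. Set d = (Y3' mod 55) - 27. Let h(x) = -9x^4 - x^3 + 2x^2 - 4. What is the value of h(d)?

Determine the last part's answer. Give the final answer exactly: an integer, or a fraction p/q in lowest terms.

-21172

Step 1: 66770 = 2 * 5 * 11 * 607; number of divisors = (1+1) * (1+1) * (1+1) * (1+1) = 16; answer 16
Step 2: Y1 = 16; c = -5; a(2) = 2*(46) + 1*(-5) = 87; iterating: a(2)=87, a(3)=220, a(4)=527, a(5)=1274, a(6)=3075, a(7)=7424, a(8)=17923, a(9)=43270, a(10)=104463, a(11)=252196, a(12)=608855, a(13)=1469906, a(14)=3548667, a(15)=8567240, a(16)=20683147, a(17)=49933534, a(18)=120550215; answer 120550215
Step 3: Y2 = 120550215; w = -19; cross terms: (-25*-19 - 17*-14)=713, (17*25 - -37*-19)=-278, (-37*-14 - -25*25)=1143; twice the area = |1578| = 1578; area = 789; answer 789
Step 4: Y3 = 789; threaded value p + q = 790; d = -7; -9*(-7)^4 - 1*(-7)^3 + 2*(-7)^2 - 4 = (-21609) + (343) + (98) + (-4) = -21172; answer -21172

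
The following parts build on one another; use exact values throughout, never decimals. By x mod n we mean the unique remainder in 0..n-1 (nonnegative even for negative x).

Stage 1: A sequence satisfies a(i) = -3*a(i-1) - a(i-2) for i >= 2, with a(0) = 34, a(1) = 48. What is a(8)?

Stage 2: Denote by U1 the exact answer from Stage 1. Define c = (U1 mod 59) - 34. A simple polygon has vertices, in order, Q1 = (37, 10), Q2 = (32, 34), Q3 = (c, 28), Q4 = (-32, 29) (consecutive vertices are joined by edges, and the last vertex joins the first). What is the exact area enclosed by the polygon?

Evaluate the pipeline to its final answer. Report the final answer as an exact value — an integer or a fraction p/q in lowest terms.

641

Stage 1: a(2) = -3*(48) - 1*(34) = -178; iterating: a(2)=-178, a(3)=486, a(4)=-1280, a(5)=3354, a(6)=-8782, a(7)=22992, a(8)=-60194; answer -60194
Stage 2: U1 = -60194; c = 11; cross terms: (37*34 - 32*10)=938, (32*28 - 11*34)=522, (11*29 - -32*28)=1215, (-32*10 - 37*29)=-1393; twice the area = |1282| = 1282; area = 641; answer 641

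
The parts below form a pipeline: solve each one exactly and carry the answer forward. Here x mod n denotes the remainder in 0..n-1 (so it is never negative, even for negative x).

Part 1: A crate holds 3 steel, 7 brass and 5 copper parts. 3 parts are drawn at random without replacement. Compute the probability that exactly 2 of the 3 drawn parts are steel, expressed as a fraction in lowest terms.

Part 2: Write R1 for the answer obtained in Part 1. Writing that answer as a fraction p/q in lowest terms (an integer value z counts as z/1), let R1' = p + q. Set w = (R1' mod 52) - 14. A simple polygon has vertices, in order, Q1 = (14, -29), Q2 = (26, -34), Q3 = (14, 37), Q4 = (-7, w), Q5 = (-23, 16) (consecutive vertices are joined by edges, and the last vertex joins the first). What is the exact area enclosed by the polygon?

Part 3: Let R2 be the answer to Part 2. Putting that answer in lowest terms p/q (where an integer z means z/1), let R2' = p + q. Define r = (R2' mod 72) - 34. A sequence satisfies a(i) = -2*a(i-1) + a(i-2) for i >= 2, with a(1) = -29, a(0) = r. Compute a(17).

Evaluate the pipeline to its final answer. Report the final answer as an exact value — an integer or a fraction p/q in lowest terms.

Part 1: total draws C(15,3) = 455; favorable C(3,2)*C(12,1) = 36; P = 36/455; answer 36/455
Part 2: R1 = 36/455; threaded value p + q = 491; w = 9; cross terms: (14*-34 - 26*-29)=278, (26*37 - 14*-34)=1438, (14*9 - -7*37)=385, (-7*16 - -23*9)=95, (-23*-29 - 14*16)=443; twice the area = |2639| = 2639; area = 2639/2; answer 2639/2
Part 3: R2 = 2639/2; threaded value p + q = 2641; r = 15; a(2) = -2*(-29) + 1*(15) = 73; iterating: a(2)=73, a(3)=-175, a(4)=423, a(5)=-1021, a(6)=2465, a(7)=-5951, a(8)=14367, a(9)=-34685, a(10)=83737, a(11)=-202159, a(12)=488055, a(13)=-1178269, a(14)=2844593, a(15)=-6867455, a(16)=16579503, a(17)=-40026461; answer -40026461

-40026461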